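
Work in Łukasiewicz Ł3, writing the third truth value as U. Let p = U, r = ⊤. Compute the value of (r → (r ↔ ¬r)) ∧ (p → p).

⊥

¬r = ¬⊤ = ⊥
r ↔ ¬r = ⊤ ↔ ⊥ = ⊥
r → (r ↔ ¬r) = ⊤ → ⊥ = ⊥
p → p = U → U = ⊤
(r → (r ↔ ¬r)) ∧ (p → p) = ⊥ ∧ ⊤ = ⊥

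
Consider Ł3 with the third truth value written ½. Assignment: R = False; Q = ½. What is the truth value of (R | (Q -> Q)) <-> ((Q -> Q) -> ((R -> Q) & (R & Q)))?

False

Q -> Q = ½ -> ½ = True  [min(1, 1−½+½)]
R | (Q -> Q) = False | True = True
Q -> Q = ½ -> ½ = True
R -> Q = False -> ½ = True
R & Q = False & ½ = False
(R -> Q) & (R & Q) = True & False = False
(Q -> Q) -> ((R -> Q) & (R & Q)) = True -> False = False
(R | (Q -> Q)) <-> ((Q -> Q) -> ((R -> Q) & (R & Q))) = True <-> False = False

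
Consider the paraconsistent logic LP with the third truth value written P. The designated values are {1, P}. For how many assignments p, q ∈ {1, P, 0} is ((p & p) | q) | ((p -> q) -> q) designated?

Of the 9 assignments, 8 give a value in {1, P}.

8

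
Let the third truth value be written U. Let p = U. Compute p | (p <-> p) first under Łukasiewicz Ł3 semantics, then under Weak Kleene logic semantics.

In Łukasiewicz Ł3: p <-> p = U <-> U = True
p | (p <-> p) = U | True = True
In Weak Kleene logic: p <-> p = U <-> U = U
p | (p <-> p) = U | U = U
They differ because Łukasiewicz Ł3 and Weak Kleene logic treat U differently under the binary connectives.

True; U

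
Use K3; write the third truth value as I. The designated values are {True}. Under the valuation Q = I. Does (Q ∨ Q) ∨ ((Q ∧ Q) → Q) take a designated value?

No

Q ∨ Q = I ∨ I = I
Q ∧ Q = I ∧ I = I
(Q ∧ Q) → Q = I → I = I
(Q ∨ Q) ∨ ((Q ∧ Q) → Q) = I ∨ I = I
I ∉ {True}.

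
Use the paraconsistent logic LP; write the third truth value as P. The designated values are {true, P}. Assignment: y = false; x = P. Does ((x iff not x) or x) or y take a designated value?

not x = not P = P
x iff not x = P iff P = P
(x iff not x) or x = P or P = P
((x iff not x) or x) or y = P or false = P
P ∈ {true, P}.

Yes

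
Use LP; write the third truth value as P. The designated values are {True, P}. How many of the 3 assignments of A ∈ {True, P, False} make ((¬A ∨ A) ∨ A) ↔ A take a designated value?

A=True: True ✓
A=P: P ✓
A=False: False ·

2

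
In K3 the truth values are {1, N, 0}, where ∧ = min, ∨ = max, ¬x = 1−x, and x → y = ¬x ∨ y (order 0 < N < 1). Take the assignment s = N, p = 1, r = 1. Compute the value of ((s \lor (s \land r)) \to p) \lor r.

1

s \land r = N \land 1 = N
s \lor (s \land r) = N \lor N = N
(s \lor (s \land r)) \to p = N \to 1 = 1
((s \lor (s \land r)) \to p) \lor r = 1 \lor 1 = 1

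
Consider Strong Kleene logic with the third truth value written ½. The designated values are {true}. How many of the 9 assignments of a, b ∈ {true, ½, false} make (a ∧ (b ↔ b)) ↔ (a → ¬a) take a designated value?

0

Of the 9 assignments, 0 give a value in {true}.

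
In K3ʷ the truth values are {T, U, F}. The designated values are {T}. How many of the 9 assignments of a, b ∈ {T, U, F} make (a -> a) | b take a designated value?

Designated under: (a=T, b=T); (a=T, b=F); (a=F, b=T); (a=F, b=F).

4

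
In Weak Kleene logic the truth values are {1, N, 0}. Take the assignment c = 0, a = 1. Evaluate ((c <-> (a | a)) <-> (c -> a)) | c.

a | a = 1 | 1 = 1
c <-> (a | a) = 0 <-> 1 = 0
c -> a = 0 -> 1 = 1
(c <-> (a | a)) <-> (c -> a) = 0 <-> 1 = 0
((c <-> (a | a)) <-> (c -> a)) | c = 0 | 0 = 0

0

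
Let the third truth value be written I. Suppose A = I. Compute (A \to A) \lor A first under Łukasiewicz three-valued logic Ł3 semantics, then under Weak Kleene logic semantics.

1; I

In Łukasiewicz three-valued logic Ł3: A \to A = I \to I = 1
(A \to A) \lor A = 1 \lor I = 1
In Weak Kleene logic: A \to A = I \to I = I
(A \to A) \lor A = I \lor I = I
They differ because Łukasiewicz three-valued logic Ł3 and Weak Kleene logic treat I differently under the binary connectives.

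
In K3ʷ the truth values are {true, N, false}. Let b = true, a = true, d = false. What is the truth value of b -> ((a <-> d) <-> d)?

a <-> d = true <-> false = false
(a <-> d) <-> d = false <-> false = true
b -> ((a <-> d) <-> d) = true -> true = true

true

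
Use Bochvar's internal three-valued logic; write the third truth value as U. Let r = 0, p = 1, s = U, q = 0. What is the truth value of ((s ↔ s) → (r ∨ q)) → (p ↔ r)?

s ↔ s = U ↔ U = U
r ∨ q = 0 ∨ 0 = 0
(s ↔ s) → (r ∨ q) = U → 0 = U  [any arg is the third value ⇒ result is the third value]
p ↔ r = 1 ↔ 0 = 0
((s ↔ s) → (r ∨ q)) → (p ↔ r) = U → 0 = U

U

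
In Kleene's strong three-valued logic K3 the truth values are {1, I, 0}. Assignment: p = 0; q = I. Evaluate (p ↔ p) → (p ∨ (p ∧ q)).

p ↔ p = 0 ↔ 0 = 1
p ∧ q = 0 ∧ I = 0
p ∨ (p ∧ q) = 0 ∨ 0 = 0
(p ↔ p) → (p ∨ (p ∧ q)) = 1 → 0 = 0

0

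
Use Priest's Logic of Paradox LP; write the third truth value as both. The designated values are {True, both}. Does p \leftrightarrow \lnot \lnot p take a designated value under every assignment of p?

Yes

Every assignment of p over {True, both, False} gives a value in {True, both}.
In particular, with p=both: p \leftrightarrow \lnot \lnot p = both.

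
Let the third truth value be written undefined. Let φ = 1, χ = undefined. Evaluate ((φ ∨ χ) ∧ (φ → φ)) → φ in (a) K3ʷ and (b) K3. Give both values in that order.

In K3ʷ: φ ∨ χ = 1 ∨ undefined = undefined
φ → φ = 1 → 1 = 1
(φ ∨ χ) ∧ (φ → φ) = undefined ∧ 1 = undefined
((φ ∨ χ) ∧ (φ → φ)) → φ = undefined → 1 = undefined  [any arg is the third value ⇒ result is the third value]
In K3: φ ∨ χ = 1 ∨ undefined = 1
φ → φ = 1 → 1 = 1
(φ ∨ χ) ∧ (φ → φ) = 1 ∧ 1 = 1
((φ ∨ χ) ∧ (φ → φ)) → φ = 1 → 1 = 1
They differ because K3ʷ and K3 treat undefined differently under the binary connectives.

undefined; 1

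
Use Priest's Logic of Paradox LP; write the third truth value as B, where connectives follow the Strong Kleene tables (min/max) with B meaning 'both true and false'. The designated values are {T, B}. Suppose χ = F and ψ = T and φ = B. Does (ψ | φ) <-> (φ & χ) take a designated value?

No

ψ | φ = T | B = T
φ & χ = B & F = F
(ψ | φ) <-> (φ & χ) = T <-> F = F
F ∉ {T, B}.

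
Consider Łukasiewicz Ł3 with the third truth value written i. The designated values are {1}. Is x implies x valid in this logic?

Yes

Every assignment of x over {1, i, 0} gives a value in {1}.
In particular, with x=i: x implies x = 1.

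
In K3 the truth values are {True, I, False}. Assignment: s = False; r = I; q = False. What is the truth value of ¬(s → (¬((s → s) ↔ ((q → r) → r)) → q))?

False

s → s = False → False = True
q → r = False → I = True  [¬False ∨ I]
(q → r) → r = True → I = I
(s → s) ↔ ((q → r) → r) = True ↔ I = I
¬((s → s) ↔ ((q → r) → r)) = ¬I = I
¬((s → s) ↔ ((q → r) → r)) → q = I → False = I
s → (¬((s → s) ↔ ((q → r) → r)) → q) = False → I = True
¬(s → (¬((s → s) ↔ ((q → r) → r)) → q)) = ¬True = False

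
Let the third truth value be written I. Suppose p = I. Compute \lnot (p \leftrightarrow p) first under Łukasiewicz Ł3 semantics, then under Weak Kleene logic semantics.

In Łukasiewicz Ł3: p \leftrightarrow p = I \leftrightarrow I = ⊤  [1 − |½−½|]
\lnot (p \leftrightarrow p) = \lnot ⊤ = ⊥
In Weak Kleene logic: p \leftrightarrow p = I \leftrightarrow I = I
\lnot (p \leftrightarrow p) = \lnot I = I
They differ because Łukasiewicz Ł3 and Weak Kleene logic treat I differently under the binary connectives.

⊥; I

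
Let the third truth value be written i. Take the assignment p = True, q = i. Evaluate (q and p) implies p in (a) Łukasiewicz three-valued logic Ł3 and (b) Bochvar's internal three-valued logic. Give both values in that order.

True; i

In Łukasiewicz three-valued logic Ł3: q and p = i and True = i
(q and p) implies p = i implies True = True
In Bochvar's internal three-valued logic: q and p = i and True = i
(q and p) implies p = i implies True = i
They differ because Łukasiewicz three-valued logic Ł3 and Bochvar's internal three-valued logic treat i differently under the binary connectives.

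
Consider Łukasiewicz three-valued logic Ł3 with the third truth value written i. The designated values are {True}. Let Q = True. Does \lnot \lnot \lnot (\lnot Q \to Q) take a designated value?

No

\lnot Q = \lnot True = False
\lnot Q \to Q = False \to True = True
\lnot (\lnot Q \to Q) = \lnot True = False
\lnot \lnot (\lnot Q \to Q) = \lnot False = True
\lnot \lnot \lnot (\lnot Q \to Q) = \lnot True = False
False ∉ {True}.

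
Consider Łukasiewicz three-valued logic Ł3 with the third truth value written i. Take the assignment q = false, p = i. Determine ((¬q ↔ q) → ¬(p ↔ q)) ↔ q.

¬q = ¬false = true
¬q ↔ q = true ↔ false = false
p ↔ q = i ↔ false = i  [1 − |½−0|]
¬(p ↔ q) = ¬i = i
(¬q ↔ q) → ¬(p ↔ q) = false → i = true
((¬q ↔ q) → ¬(p ↔ q)) ↔ q = true ↔ false = false

false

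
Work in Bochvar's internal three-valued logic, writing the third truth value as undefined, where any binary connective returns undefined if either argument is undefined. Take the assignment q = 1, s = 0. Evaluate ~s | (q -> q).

~s = ~0 = 1
q -> q = 1 -> 1 = 1
~s | (q -> q) = 1 | 1 = 1

1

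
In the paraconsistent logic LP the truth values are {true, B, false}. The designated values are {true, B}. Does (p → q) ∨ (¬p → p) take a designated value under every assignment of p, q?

Every assignment of p, q over {true, B, false} gives a value in {true, B}.
In particular, with p=B, q=B: (p → q) ∨ (¬p → p) = B.

Yes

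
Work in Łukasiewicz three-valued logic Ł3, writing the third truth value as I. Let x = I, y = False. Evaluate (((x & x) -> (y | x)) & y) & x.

False

x & x = I & I = I
y | x = False | I = I
(x & x) -> (y | x) = I -> I = True  [min(1, 1−½+½)]
((x & x) -> (y | x)) & y = True & False = False
(((x & x) -> (y | x)) & y) & x = False & I = False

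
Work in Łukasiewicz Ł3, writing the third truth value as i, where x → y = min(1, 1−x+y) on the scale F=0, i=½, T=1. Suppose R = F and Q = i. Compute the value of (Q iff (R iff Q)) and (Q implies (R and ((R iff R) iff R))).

i

R iff Q = F iff i = i
Q iff (R iff Q) = i iff i = T
R iff R = F iff F = T
(R iff R) iff R = T iff F = F
R and ((R iff R) iff R) = F and F = F
Q implies (R and ((R iff R) iff R)) = i implies F = i
(Q iff (R iff Q)) and (Q implies (R and ((R iff R) iff R))) = T and i = i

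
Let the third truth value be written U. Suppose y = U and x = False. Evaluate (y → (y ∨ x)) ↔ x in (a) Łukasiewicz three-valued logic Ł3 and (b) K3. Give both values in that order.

False; U

In Łukasiewicz three-valued logic Ł3: y ∨ x = U ∨ False = U
y → (y ∨ x) = U → U = True  [min(1, 1−½+½)]
(y → (y ∨ x)) ↔ x = True ↔ False = False
In K3: y ∨ x = U ∨ False = U
y → (y ∨ x) = U → U = U
(y → (y ∨ x)) ↔ x = U ↔ False = U
They differ because Łukasiewicz three-valued logic Ł3 and K3 treat U differently under implication.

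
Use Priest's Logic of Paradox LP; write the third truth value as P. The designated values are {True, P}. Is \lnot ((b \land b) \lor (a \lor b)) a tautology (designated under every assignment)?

Countermodel: b=True, a=True gives False, which is not designated.

No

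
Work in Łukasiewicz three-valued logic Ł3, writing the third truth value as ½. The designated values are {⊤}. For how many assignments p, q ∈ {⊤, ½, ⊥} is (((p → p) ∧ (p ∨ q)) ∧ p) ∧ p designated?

3

Designated under: (p=⊤, q=⊤); (p=⊤, q=½); (p=⊤, q=⊥).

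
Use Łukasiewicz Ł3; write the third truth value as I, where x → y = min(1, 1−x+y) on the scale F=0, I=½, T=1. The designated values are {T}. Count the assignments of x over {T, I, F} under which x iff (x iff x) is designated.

1

x=T: T ✓
x=I: I ·
x=F: F ·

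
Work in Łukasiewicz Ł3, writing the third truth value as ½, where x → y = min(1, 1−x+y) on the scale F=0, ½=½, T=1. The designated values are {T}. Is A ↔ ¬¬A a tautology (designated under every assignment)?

Every assignment of A over {T, ½, F} gives a value in {T}.
In particular, with A=½: A ↔ ¬¬A = T.

Yes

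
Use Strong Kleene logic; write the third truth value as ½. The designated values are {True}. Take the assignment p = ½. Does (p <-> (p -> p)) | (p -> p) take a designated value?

p -> p = ½ -> ½ = ½  [~½ | ½]
p <-> (p -> p) = ½ <-> ½ = ½
p -> p = ½ -> ½ = ½
(p <-> (p -> p)) | (p -> p) = ½ | ½ = ½
½ ∉ {True}.

No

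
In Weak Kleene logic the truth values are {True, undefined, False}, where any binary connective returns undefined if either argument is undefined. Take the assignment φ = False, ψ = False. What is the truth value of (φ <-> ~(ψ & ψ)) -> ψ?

True

ψ & ψ = False & False = False
~(ψ & ψ) = ~False = True
φ <-> ~(ψ & ψ) = False <-> True = False
(φ <-> ~(ψ & ψ)) -> ψ = False -> False = True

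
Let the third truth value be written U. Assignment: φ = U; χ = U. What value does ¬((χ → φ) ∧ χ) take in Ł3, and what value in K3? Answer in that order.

In Ł3: χ → φ = U → U = true
(χ → φ) ∧ χ = true ∧ U = U
¬((χ → φ) ∧ χ) = ¬U = U
In K3: χ → φ = U → U = U  [¬U ∨ U]
(χ → φ) ∧ χ = U ∧ U = U
¬((χ → φ) ∧ χ) = ¬U = U

U; U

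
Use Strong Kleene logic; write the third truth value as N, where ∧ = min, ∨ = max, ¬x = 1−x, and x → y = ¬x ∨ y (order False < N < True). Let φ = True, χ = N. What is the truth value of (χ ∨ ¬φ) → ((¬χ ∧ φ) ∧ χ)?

N

¬φ = ¬True = False
χ ∨ ¬φ = N ∨ False = N
¬χ = ¬N = N
¬χ ∧ φ = N ∧ True = N
(¬χ ∧ φ) ∧ χ = N ∧ N = N
(χ ∨ ¬φ) → ((¬χ ∧ φ) ∧ χ) = N → N = N  [¬N ∨ N]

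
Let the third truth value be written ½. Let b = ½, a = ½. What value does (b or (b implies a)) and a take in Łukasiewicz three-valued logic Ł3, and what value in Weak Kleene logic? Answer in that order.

In Łukasiewicz three-valued logic Ł3: b implies a = ½ implies ½ = ⊤  [min(1, 1−½+½)]
b or (b implies a) = ½ or ⊤ = ⊤
(b or (b implies a)) and a = ⊤ and ½ = ½
In Weak Kleene logic: b implies a = ½ implies ½ = ½  [any arg is the third value ⇒ result is the third value]
b or (b implies a) = ½ or ½ = ½
(b or (b implies a)) and a = ½ and ½ = ½

½; ½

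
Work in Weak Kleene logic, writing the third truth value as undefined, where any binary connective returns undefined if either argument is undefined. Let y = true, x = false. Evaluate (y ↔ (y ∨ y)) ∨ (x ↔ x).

true

y ∨ y = true ∨ true = true
y ↔ (y ∨ y) = true ↔ true = true
x ↔ x = false ↔ false = true
(y ↔ (y ∨ y)) ∨ (x ↔ x) = true ∨ true = true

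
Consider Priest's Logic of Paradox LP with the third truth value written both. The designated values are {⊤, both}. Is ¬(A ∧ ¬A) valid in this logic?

Yes

Every assignment of A over {⊤, both, ⊥} gives a value in {⊤, both}.
In particular, with A=both: ¬(A ∧ ¬A) = both.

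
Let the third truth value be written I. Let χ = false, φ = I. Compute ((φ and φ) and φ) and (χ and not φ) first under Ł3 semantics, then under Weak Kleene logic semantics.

In Ł3: φ and φ = I and I = I
(φ and φ) and φ = I and I = I
not φ = not I = I
χ and not φ = false and I = false
((φ and φ) and φ) and (χ and not φ) = I and false = false
In Weak Kleene logic: φ and φ = I and I = I
(φ and φ) and φ = I and I = I
not φ = not I = I
χ and not φ = false and I = I
((φ and φ) and φ) and (χ and not φ) = I and I = I
They differ because Ł3 and Weak Kleene logic treat I differently under the binary connectives.

false; I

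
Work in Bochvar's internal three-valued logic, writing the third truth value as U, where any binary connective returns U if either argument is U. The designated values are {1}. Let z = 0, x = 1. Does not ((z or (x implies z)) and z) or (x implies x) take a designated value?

x implies z = 1 implies 0 = 0
z or (x implies z) = 0 or 0 = 0
(z or (x implies z)) and z = 0 and 0 = 0
not ((z or (x implies z)) and z) = not 0 = 1
x implies x = 1 implies 1 = 1
not ((z or (x implies z)) and z) or (x implies x) = 1 or 1 = 1
1 ∈ {1}.

Yes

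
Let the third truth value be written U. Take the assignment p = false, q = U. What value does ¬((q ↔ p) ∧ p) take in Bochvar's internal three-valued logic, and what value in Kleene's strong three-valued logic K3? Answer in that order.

In Bochvar's internal three-valued logic: q ↔ p = U ↔ false = U
(q ↔ p) ∧ p = U ∧ false = U
¬((q ↔ p) ∧ p) = ¬U = U
In Kleene's strong three-valued logic K3: q ↔ p = U ↔ false = U
(q ↔ p) ∧ p = U ∧ false = false
¬((q ↔ p) ∧ p) = ¬false = true
They differ because Bochvar's internal three-valued logic and Kleene's strong three-valued logic K3 treat U differently under the binary connectives.

U; true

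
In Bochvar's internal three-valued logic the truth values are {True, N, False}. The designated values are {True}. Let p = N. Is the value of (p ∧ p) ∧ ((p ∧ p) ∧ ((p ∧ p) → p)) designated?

p ∧ p = N ∧ N = N
p ∧ p = N ∧ N = N
p ∧ p = N ∧ N = N
(p ∧ p) → p = N → N = N  [any arg is the third value ⇒ result is the third value]
(p ∧ p) ∧ ((p ∧ p) → p) = N ∧ N = N
(p ∧ p) ∧ ((p ∧ p) ∧ ((p ∧ p) → p)) = N ∧ N = N
N ∉ {True}.

No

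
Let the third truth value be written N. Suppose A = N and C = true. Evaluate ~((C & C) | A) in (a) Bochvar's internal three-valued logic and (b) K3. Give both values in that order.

In Bochvar's internal three-valued logic: C & C = true & true = true
(C & C) | A = true | N = N
~((C & C) | A) = ~N = N
In K3: C & C = true & true = true
(C & C) | A = true | N = true
~((C & C) | A) = ~true = false
They differ because Bochvar's internal three-valued logic and K3 treat N differently under the binary connectives.

N; false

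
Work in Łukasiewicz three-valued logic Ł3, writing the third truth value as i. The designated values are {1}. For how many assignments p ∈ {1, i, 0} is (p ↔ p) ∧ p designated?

p=1: 1 ✓
p=i: i ·
p=0: 0 ·

1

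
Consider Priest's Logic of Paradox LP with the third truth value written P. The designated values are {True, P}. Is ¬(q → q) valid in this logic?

Countermodel: q=True gives False, which is not designated.

No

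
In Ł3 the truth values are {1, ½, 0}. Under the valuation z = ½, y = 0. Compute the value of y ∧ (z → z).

z → z = ½ → ½ = 1  [min(1, 1−½+½)]
y ∧ (z → z) = 0 ∧ 1 = 0

0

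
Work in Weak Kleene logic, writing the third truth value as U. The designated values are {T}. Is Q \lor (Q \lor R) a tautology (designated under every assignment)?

No

Countermodel: Q=T, R=U gives U, which is not designated.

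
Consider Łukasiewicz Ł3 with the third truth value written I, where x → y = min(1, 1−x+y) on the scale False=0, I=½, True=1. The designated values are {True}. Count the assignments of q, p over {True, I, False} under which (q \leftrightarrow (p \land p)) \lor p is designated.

Of the 9 assignments, 5 give a value in {True}.

5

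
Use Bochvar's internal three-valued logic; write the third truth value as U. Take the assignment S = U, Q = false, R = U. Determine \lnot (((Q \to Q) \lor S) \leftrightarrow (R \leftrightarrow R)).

U

Q \to Q = false \to false = true
(Q \to Q) \lor S = true \lor U = U
R \leftrightarrow R = U \leftrightarrow U = U
((Q \to Q) \lor S) \leftrightarrow (R \leftrightarrow R) = U \leftrightarrow U = U
\lnot (((Q \to Q) \lor S) \leftrightarrow (R \leftrightarrow R)) = \lnot U = U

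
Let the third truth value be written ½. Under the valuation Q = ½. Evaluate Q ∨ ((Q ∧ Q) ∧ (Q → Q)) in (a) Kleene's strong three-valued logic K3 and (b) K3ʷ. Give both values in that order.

½; ½

In Kleene's strong three-valued logic K3: Q ∧ Q = ½ ∧ ½ = ½
Q → Q = ½ → ½ = ½
(Q ∧ Q) ∧ (Q → Q) = ½ ∧ ½ = ½
Q ∨ ((Q ∧ Q) ∧ (Q → Q)) = ½ ∨ ½ = ½
In K3ʷ: Q ∧ Q = ½ ∧ ½ = ½
Q → Q = ½ → ½ = ½  [any arg is the third value ⇒ result is the third value]
(Q ∧ Q) ∧ (Q → Q) = ½ ∧ ½ = ½
Q ∨ ((Q ∧ Q) ∧ (Q → Q)) = ½ ∨ ½ = ½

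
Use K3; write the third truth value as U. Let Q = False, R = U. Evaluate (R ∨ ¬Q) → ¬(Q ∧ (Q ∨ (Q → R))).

¬Q = ¬False = True
R ∨ ¬Q = U ∨ True = True
Q → R = False → U = True  [¬False ∨ U]
Q ∨ (Q → R) = False ∨ True = True
Q ∧ (Q ∨ (Q → R)) = False ∧ True = False
¬(Q ∧ (Q ∨ (Q → R))) = ¬False = True
(R ∨ ¬Q) → ¬(Q ∧ (Q ∨ (Q → R))) = True → True = True

True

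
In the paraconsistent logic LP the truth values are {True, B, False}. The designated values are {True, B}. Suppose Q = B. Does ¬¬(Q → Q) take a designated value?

Yes

Q → Q = B → B = B
¬(Q → Q) = ¬B = B
¬¬(Q → Q) = ¬B = B
B ∈ {True, B}.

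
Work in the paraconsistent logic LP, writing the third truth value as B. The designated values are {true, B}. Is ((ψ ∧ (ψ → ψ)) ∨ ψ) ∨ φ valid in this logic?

Countermodel: ψ=false, φ=false gives false, which is not designated.

No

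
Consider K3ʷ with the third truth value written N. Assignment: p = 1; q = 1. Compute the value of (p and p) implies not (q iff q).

0

p and p = 1 and 1 = 1
q iff q = 1 iff 1 = 1
not (q iff q) = not 1 = 0
(p and p) implies not (q iff q) = 1 implies 0 = 0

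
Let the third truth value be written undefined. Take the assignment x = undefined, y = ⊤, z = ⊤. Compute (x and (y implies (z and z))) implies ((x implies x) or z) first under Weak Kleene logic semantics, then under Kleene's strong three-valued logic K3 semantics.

In Weak Kleene logic: z and z = ⊤ and ⊤ = ⊤
y implies (z and z) = ⊤ implies ⊤ = ⊤
x and (y implies (z and z)) = undefined and ⊤ = undefined
x implies x = undefined implies undefined = undefined  [any arg is the third value ⇒ result is the third value]
(x implies x) or z = undefined or ⊤ = undefined
(x and (y implies (z and z))) implies ((x implies x) or z) = undefined implies undefined = undefined
In Kleene's strong three-valued logic K3: z and z = ⊤ and ⊤ = ⊤
y implies (z and z) = ⊤ implies ⊤ = ⊤
x and (y implies (z and z)) = undefined and ⊤ = undefined
x implies x = undefined implies undefined = undefined
(x implies x) or z = undefined or ⊤ = ⊤
(x and (y implies (z and z))) implies ((x implies x) or z) = undefined implies ⊤ = ⊤
They differ because Weak Kleene logic and Kleene's strong three-valued logic K3 treat undefined differently under the binary connectives.

undefined; ⊤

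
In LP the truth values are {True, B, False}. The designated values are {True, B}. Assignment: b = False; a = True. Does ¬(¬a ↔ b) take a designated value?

¬a = ¬True = False
¬a ↔ b = False ↔ False = True
¬(¬a ↔ b) = ¬True = False
False ∉ {True, B}.

No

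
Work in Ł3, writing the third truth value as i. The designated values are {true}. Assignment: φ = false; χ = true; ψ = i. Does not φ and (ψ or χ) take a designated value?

not φ = not false = true
ψ or χ = i or true = true
not φ and (ψ or χ) = true and true = true
true ∈ {true}.

Yes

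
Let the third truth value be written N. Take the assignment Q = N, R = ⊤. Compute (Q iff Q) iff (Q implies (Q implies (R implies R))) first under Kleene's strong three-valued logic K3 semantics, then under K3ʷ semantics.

In Kleene's strong three-valued logic K3: Q iff Q = N iff N = N
R implies R = ⊤ implies ⊤ = ⊤
Q implies (R implies R) = N implies ⊤ = ⊤  [not N or ⊤]
Q implies (Q implies (R implies R)) = N implies ⊤ = ⊤
(Q iff Q) iff (Q implies (Q implies (R implies R))) = N iff ⊤ = N
In K3ʷ: Q iff Q = N iff N = N
R implies R = ⊤ implies ⊤ = ⊤
Q implies (R implies R) = N implies ⊤ = N
Q implies (Q implies (R implies R)) = N implies N = N
(Q iff Q) iff (Q implies (Q implies (R implies R))) = N iff N = N

N; N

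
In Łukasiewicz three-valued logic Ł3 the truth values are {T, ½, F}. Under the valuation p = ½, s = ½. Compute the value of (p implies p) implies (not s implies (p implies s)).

T

p implies p = ½ implies ½ = T  [min(1, 1−½+½)]
not s = not ½ = ½
p implies s = ½ implies ½ = T
not s implies (p implies s) = ½ implies T = T
(p implies p) implies (not s implies (p implies s)) = T implies T = T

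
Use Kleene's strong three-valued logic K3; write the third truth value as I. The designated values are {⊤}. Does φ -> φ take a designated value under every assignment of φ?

Countermodel: φ=I gives I, which is not designated.

No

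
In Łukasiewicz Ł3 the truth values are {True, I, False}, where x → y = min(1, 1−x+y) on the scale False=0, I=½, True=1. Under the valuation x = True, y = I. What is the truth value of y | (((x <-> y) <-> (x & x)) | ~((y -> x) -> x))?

x <-> y = True <-> I = I  [1 − |1−½|]
x & x = True & True = True
(x <-> y) <-> (x & x) = I <-> True = I
y -> x = I -> True = True
(y -> x) -> x = True -> True = True
~((y -> x) -> x) = ~True = False
((x <-> y) <-> (x & x)) | ~((y -> x) -> x) = I | False = I
y | (((x <-> y) <-> (x & x)) | ~((y -> x) -> x)) = I | I = I

I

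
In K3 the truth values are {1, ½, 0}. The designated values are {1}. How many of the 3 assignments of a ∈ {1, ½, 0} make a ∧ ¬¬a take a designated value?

a=1: 1 ✓
a=½: ½ ·
a=0: 0 ·

1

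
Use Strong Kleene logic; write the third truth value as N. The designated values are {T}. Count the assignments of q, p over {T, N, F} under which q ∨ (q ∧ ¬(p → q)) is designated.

Designated under: (q=T, p=T); (q=T, p=N); (q=T, p=F).

3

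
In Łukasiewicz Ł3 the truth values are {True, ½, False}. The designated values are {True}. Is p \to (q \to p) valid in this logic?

Yes

Every assignment of p, q over {True, ½, False} gives a value in {True}.
In particular, with p=½, q=½: p \to (q \to p) = True.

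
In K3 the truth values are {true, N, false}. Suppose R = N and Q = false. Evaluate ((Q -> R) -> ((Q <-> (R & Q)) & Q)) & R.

false

Q -> R = false -> N = true  [~false | N]
R & Q = N & false = false
Q <-> (R & Q) = false <-> false = true
(Q <-> (R & Q)) & Q = true & false = false
(Q -> R) -> ((Q <-> (R & Q)) & Q) = true -> false = false
((Q -> R) -> ((Q <-> (R & Q)) & Q)) & R = false & N = false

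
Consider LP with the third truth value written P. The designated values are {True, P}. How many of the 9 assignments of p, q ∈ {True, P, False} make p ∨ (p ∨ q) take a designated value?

8

Of the 9 assignments, 8 give a value in {True, P}.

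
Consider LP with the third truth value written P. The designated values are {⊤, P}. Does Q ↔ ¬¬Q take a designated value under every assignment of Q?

Every assignment of Q over {⊤, P, ⊥} gives a value in {⊤, P}.
In particular, with Q=P: Q ↔ ¬¬Q = P.

Yes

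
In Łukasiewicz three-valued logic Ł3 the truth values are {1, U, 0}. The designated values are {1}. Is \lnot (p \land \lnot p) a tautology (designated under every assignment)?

Countermodel: p=U gives U, which is not designated.

No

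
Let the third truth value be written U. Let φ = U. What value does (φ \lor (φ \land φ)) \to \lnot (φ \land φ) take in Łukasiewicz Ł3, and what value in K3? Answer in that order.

In Łukasiewicz Ł3: φ \land φ = U \land U = U
φ \lor (φ \land φ) = U \lor U = U
φ \land φ = U \land U = U
\lnot (φ \land φ) = \lnot U = U
(φ \lor (φ \land φ)) \to \lnot (φ \land φ) = U \to U = True  [min(1, 1−½+½)]
In K3: φ \land φ = U \land U = U
φ \lor (φ \land φ) = U \lor U = U
φ \land φ = U \land U = U
\lnot (φ \land φ) = \lnot U = U
(φ \lor (φ \land φ)) \to \lnot (φ \land φ) = U \to U = U
They differ because Łukasiewicz Ł3 and K3 treat U differently under implication.

True; U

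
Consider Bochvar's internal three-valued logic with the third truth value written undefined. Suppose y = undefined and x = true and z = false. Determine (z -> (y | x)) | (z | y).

y | x = undefined | true = undefined
z -> (y | x) = false -> undefined = undefined
z | y = false | undefined = undefined
(z -> (y | x)) | (z | y) = undefined | undefined = undefined

undefined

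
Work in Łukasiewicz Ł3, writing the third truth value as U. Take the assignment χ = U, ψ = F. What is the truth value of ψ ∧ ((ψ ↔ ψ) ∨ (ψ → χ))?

ψ ↔ ψ = F ↔ F = T
ψ → χ = F → U = T
(ψ ↔ ψ) ∨ (ψ → χ) = T ∨ T = T
ψ ∧ ((ψ ↔ ψ) ∨ (ψ → χ)) = F ∧ T = F

F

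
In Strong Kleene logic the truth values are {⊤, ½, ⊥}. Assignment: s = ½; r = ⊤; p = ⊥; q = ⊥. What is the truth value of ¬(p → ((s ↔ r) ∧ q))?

⊥

s ↔ r = ½ ↔ ⊤ = ½
(s ↔ r) ∧ q = ½ ∧ ⊥ = ⊥
p → ((s ↔ r) ∧ q) = ⊥ → ⊥ = ⊤
¬(p → ((s ↔ r) ∧ q)) = ¬⊤ = ⊥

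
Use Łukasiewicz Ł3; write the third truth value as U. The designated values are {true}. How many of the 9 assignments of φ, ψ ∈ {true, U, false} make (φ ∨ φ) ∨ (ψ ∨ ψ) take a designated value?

Of the 9 assignments, 5 give a value in {true}.

5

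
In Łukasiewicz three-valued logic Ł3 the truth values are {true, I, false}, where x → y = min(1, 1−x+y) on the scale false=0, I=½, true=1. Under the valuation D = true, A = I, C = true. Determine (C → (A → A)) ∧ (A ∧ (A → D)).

A → A = I → I = true  [min(1, 1−½+½)]
C → (A → A) = true → true = true
A → D = I → true = true
A ∧ (A → D) = I ∧ true = I
(C → (A → A)) ∧ (A ∧ (A → D)) = true ∧ I = I

I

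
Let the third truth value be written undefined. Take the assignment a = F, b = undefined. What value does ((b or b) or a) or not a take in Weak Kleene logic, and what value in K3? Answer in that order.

In Weak Kleene logic: b or b = undefined or undefined = undefined
(b or b) or a = undefined or F = undefined
not a = not F = T
((b or b) or a) or not a = undefined or T = undefined
In K3: b or b = undefined or undefined = undefined
(b or b) or a = undefined or F = undefined
not a = not F = T
((b or b) or a) or not a = undefined or T = T
They differ because Weak Kleene logic and K3 treat undefined differently under the binary connectives.

undefined; T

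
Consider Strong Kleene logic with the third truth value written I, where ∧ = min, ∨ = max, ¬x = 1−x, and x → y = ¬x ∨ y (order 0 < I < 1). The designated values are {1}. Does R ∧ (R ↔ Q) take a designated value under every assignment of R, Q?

Countermodel: R=1, Q=I gives I, which is not designated.

No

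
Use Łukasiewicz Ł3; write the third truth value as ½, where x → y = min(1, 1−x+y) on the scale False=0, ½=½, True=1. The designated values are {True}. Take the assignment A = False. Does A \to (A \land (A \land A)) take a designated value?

A \land A = False \land False = False
A \land (A \land A) = False \land False = False
A \to (A \land (A \land A)) = False \to False = True
True ∈ {True}.

Yes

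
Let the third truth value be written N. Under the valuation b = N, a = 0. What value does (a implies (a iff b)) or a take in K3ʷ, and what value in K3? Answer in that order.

N; 1

In K3ʷ: a iff b = 0 iff N = N
a implies (a iff b) = 0 implies N = N  [any arg is the third value ⇒ result is the third value]
(a implies (a iff b)) or a = N or 0 = N
In K3: a iff b = 0 iff N = N
a implies (a iff b) = 0 implies N = 1  [not 0 or N]
(a implies (a iff b)) or a = 1 or 0 = 1
They differ because K3ʷ and K3 treat N differently under the binary connectives.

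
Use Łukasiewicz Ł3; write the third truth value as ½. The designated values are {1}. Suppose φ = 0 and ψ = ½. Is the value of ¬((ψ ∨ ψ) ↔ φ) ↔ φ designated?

ψ ∨ ψ = ½ ∨ ½ = ½
(ψ ∨ ψ) ↔ φ = ½ ↔ 0 = ½  [1 − |½−0|]
¬((ψ ∨ ψ) ↔ φ) = ¬½ = ½
¬((ψ ∨ ψ) ↔ φ) ↔ φ = ½ ↔ 0 = ½
½ ∉ {1}.

No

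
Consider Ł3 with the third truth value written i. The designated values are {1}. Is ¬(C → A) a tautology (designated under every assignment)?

Countermodel: C=1, A=1 gives 0, which is not designated.

No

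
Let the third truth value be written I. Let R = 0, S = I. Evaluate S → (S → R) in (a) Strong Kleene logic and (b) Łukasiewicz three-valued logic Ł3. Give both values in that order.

In Strong Kleene logic: S → R = I → 0 = I
S → (S → R) = I → I = I
In Łukasiewicz three-valued logic Ł3: S → R = I → 0 = I  [min(1, 1−½+0)]
S → (S → R) = I → I = 1
They differ because Strong Kleene logic and Łukasiewicz three-valued logic Ł3 treat I differently under implication.

I; 1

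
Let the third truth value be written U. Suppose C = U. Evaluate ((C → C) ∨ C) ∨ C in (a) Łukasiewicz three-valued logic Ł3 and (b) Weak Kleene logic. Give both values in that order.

In Łukasiewicz three-valued logic Ł3: C → C = U → U = ⊤  [min(1, 1−½+½)]
(C → C) ∨ C = ⊤ ∨ U = ⊤
((C → C) ∨ C) ∨ C = ⊤ ∨ U = ⊤
In Weak Kleene logic: C → C = U → U = U  [any arg is the third value ⇒ result is the third value]
(C → C) ∨ C = U ∨ U = U
((C → C) ∨ C) ∨ C = U ∨ U = U
They differ because Łukasiewicz three-valued logic Ł3 and Weak Kleene logic treat U differently under the binary connectives.

⊤; U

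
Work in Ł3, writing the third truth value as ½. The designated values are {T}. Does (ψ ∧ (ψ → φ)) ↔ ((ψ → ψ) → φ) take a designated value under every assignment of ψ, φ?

No

Countermodel: ψ=½, φ=T gives ½, which is not designated.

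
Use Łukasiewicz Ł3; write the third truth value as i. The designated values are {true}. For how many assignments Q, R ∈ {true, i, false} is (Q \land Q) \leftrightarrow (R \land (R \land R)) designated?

3

Designated under: (Q=true, R=true); (Q=i, R=i); (Q=false, R=false).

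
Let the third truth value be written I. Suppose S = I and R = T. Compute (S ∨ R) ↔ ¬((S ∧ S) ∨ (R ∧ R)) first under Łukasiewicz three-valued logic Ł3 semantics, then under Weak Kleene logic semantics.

F; I

In Łukasiewicz three-valued logic Ł3: S ∨ R = I ∨ T = T
S ∧ S = I ∧ I = I
R ∧ R = T ∧ T = T
(S ∧ S) ∨ (R ∧ R) = I ∨ T = T
¬((S ∧ S) ∨ (R ∧ R)) = ¬T = F
(S ∨ R) ↔ ¬((S ∧ S) ∨ (R ∧ R)) = T ↔ F = F
In Weak Kleene logic: S ∨ R = I ∨ T = I
S ∧ S = I ∧ I = I
R ∧ R = T ∧ T = T
(S ∧ S) ∨ (R ∧ R) = I ∨ T = I
¬((S ∧ S) ∨ (R ∧ R)) = ¬I = I
(S ∨ R) ↔ ¬((S ∧ S) ∨ (R ∧ R)) = I ↔ I = I
They differ because Łukasiewicz three-valued logic Ł3 and Weak Kleene logic treat I differently under the binary connectives.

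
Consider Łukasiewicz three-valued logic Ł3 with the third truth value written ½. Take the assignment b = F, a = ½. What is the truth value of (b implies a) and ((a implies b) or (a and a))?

½

b implies a = F implies ½ = T  [min(1, 1−0+½)]
a implies b = ½ implies F = ½
a and a = ½ and ½ = ½
(a implies b) or (a and a) = ½ or ½ = ½
(b implies a) and ((a implies b) or (a and a)) = T and ½ = ½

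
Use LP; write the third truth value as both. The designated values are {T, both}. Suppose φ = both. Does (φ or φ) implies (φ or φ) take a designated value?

Yes

φ or φ = both or both = both
φ or φ = both or both = both
(φ or φ) implies (φ or φ) = both implies both = both  [not both or both]
both ∈ {T, both}.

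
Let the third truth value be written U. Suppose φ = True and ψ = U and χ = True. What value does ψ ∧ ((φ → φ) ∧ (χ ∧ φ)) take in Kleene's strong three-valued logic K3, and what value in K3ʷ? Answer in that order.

In Kleene's strong three-valued logic K3: φ → φ = True → True = True
χ ∧ φ = True ∧ True = True
(φ → φ) ∧ (χ ∧ φ) = True ∧ True = True
ψ ∧ ((φ → φ) ∧ (χ ∧ φ)) = U ∧ True = U
In K3ʷ: φ → φ = True → True = True
χ ∧ φ = True ∧ True = True
(φ → φ) ∧ (χ ∧ φ) = True ∧ True = True
ψ ∧ ((φ → φ) ∧ (χ ∧ φ)) = U ∧ True = U

U; U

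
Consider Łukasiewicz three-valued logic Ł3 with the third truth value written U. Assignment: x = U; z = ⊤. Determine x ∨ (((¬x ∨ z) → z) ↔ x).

U

¬x = ¬U = U
¬x ∨ z = U ∨ ⊤ = ⊤
(¬x ∨ z) → z = ⊤ → ⊤ = ⊤
((¬x ∨ z) → z) ↔ x = ⊤ ↔ U = U  [1 − |1−½|]
x ∨ (((¬x ∨ z) → z) ↔ x) = U ∨ U = U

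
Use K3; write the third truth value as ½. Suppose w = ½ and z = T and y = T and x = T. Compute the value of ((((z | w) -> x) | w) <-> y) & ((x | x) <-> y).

z | w = T | ½ = T
(z | w) -> x = T -> T = T
((z | w) -> x) | w = T | ½ = T
(((z | w) -> x) | w) <-> y = T <-> T = T
x | x = T | T = T
(x | x) <-> y = T <-> T = T
((((z | w) -> x) | w) <-> y) & ((x | x) <-> y) = T & T = T

T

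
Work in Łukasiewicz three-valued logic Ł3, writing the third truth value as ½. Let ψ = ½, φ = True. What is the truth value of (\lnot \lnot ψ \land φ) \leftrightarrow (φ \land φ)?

\lnot ψ = \lnot ½ = ½
\lnot \lnot ψ = \lnot ½ = ½
\lnot \lnot ψ \land φ = ½ \land True = ½
φ \land φ = True \land True = True
(\lnot \lnot ψ \land φ) \leftrightarrow (φ \land φ) = ½ \leftrightarrow True = ½  [1 − |½−1|]

½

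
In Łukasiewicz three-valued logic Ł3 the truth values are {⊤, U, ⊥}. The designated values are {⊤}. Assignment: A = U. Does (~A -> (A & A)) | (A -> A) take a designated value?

Yes

~A = ~U = U
A & A = U & U = U
~A -> (A & A) = U -> U = ⊤  [min(1, 1−½+½)]
A -> A = U -> U = ⊤
(~A -> (A & A)) | (A -> A) = ⊤ | ⊤ = ⊤
⊤ ∈ {⊤}.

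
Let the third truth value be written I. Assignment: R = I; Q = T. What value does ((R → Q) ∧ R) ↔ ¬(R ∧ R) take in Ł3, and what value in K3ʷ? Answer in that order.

T; I

In Ł3: R → Q = I → T = T
(R → Q) ∧ R = T ∧ I = I
R ∧ R = I ∧ I = I
¬(R ∧ R) = ¬I = I
((R → Q) ∧ R) ↔ ¬(R ∧ R) = I ↔ I = T
In K3ʷ: R → Q = I → T = I  [any arg is the third value ⇒ result is the third value]
(R → Q) ∧ R = I ∧ I = I
R ∧ R = I ∧ I = I
¬(R ∧ R) = ¬I = I
((R → Q) ∧ R) ↔ ¬(R ∧ R) = I ↔ I = I
They differ because Ł3 and K3ʷ treat I differently under the binary connectives.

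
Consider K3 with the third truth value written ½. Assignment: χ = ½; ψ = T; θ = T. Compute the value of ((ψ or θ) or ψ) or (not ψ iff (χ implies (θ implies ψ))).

T

ψ or θ = T or T = T
(ψ or θ) or ψ = T or T = T
not ψ = not T = F
θ implies ψ = T implies T = T
χ implies (θ implies ψ) = ½ implies T = T  [not ½ or T]
not ψ iff (χ implies (θ implies ψ)) = F iff T = F
((ψ or θ) or ψ) or (not ψ iff (χ implies (θ implies ψ))) = T or F = T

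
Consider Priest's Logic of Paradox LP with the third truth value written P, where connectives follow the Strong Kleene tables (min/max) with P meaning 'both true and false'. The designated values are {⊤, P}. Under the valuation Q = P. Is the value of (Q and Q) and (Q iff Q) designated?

Yes

Q and Q = P and P = P
Q iff Q = P iff P = P
(Q and Q) and (Q iff Q) = P and P = P
P ∈ {⊤, P}.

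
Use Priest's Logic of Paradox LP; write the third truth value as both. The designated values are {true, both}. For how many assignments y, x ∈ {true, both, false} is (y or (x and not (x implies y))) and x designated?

6

Of the 9 assignments, 6 give a value in {true, both}.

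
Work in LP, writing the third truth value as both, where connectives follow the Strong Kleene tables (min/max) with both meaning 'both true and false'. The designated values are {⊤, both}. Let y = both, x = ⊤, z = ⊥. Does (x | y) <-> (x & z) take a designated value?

x | y = ⊤ | both = ⊤
x & z = ⊤ & ⊥ = ⊥
(x | y) <-> (x & z) = ⊤ <-> ⊥ = ⊥
⊥ ∉ {⊤, both}.

No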